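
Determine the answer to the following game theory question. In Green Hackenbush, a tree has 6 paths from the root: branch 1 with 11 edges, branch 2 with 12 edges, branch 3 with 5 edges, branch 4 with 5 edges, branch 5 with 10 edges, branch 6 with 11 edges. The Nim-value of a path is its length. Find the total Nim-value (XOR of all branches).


The tree has 6 branches from the ground vertex.
In Green Hackenbush, the Nim-value of a simple path of length k is k.
Branch 1: length 11, Nim-value = 11
Branch 2: length 12, Nim-value = 12
Branch 3: length 5, Nim-value = 5
Branch 4: length 5, Nim-value = 5
Branch 5: length 10, Nim-value = 10
Branch 6: length 11, Nim-value = 11
Total Nim-value = XOR of all branch values:
0 XOR 11 = 11
11 XOR 12 = 7
7 XOR 5 = 2
2 XOR 5 = 7
7 XOR 10 = 13
13 XOR 11 = 6
Nim-value of the tree = 6

6


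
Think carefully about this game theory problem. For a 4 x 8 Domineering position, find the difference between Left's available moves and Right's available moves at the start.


Board is 4 x 8 (rows x cols).
Left (vertical) placements: (rows-1) * cols = 3 * 8 = 24
Right (horizontal) placements: rows * (cols-1) = 4 * 7 = 28
Advantage = Left - Right = 24 - 28 = -4

-4


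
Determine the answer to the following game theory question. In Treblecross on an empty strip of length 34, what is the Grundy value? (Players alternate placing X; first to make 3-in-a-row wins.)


Treblecross: place X on empty cells; 3-in-a-row wins.
Playing within two cells of an existing X lets the opponent win at once, so sensible play treats the cells i-2..i+2 around each X as dead. The player left with no safe cell loses, so this is a normal-play take-away game on strips of safe cells.
Placing X at cell i (0-indexed) of a strip of k safe cells leaves independent strips of sizes max(0, i-2) and max(0, k-i-3). Hence G(k) = mex{ G(max(0,i-2)) XOR G(max(0,k-i-3)) : 0 <= i < k }, with G(0) = 0.
G(1): splits (0,0):0^0=0 -> mex({0}) = 1
G(2): splits (0,0):0^0=0 -> mex({0}) = 1
G(3): splits (0,0):0^0=0 -> mex({0}) = 1
G(4): splits (0,1):0^1=1 (0,0):0^0=0 -> mex({0, 1}) = 2
G(5): splits (0,2):0^1=1 (0,1):0^1=1 (0,0):0^0=0 -> mex({0, 1}) = 2
G(6) = mex({1}) = 0
G(7) = mex({0, 1, 2}) = 3
G(8) = mex({0, 1, 2}) = 3
G(9) = mex({0, 2}) = 1
G(10) = mex({0, 2, 3}) = 1
G(11) = mex({0, 3}) = 1
G(12) = mex({1, 3}) = 0
G(13) = mex({0, 1, 2, 3}) = 4
G(14) = mex({0, 1, 2}) = 3
G(15) = mex({0, 1, 2}) = 3
G(16) = mex({0, 1, 2, 4}) = 3
G(17) = mex({0, 1, 3, 4}) = 2
G(18) = mex({0, 1, 3, 4}) = 2
G(19) = mex({0, 1, 3, 5}) = 2
G(20) = mex({0, 1, 2, 3, 5}) = 4
G(21) = mex({0, 1, 2, 3, 5}) = 4
G(22) = mex({1, 2, 6}) = 0
G(23) = mex({0, 1, 2, 3, 4, 6}) = 5
G(24) = mex({0, 1, 2, 3, 4}) = 5
G(25) = mex({0, 1, 3, 4, 7}) = 2
G(26) = mex({0, 1, 3, 4, 5, 7}) = 2
G(27) = mex({0, 1, 3, 5}) = 2
G(28) = mex({0, 1, 2, 5}) = 3
G(29) = mex({0, 1, 2, 4, 5, 6}) = 3
G(30) = mex({1, 2, 4, 6}) = 0
G(31) = mex({0, 1, 2, 3, 4, 6}) = 5
G(32) = mex({1, 2, 3, 4, 7}) = 0
G(33) = mex({0, 3, 7}) = 1
G(34) = mex({0, 2, 3, 5, 7}) = 1
Therefore G(34) = 1.

1


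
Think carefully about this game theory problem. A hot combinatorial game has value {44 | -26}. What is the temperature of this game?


The game is {44 | -26}, a switch {a | b} with numbers a > b.
Cooling {a | b} by t gives {a - t | b + t}, which stops being hot when a - t = b + t, i.e. at t = (a - b)/2. So the temperature of a switch is (a - b)/2.
Temperature = (Left option - Right option) / 2
= (44 - (-26)) / 2
= 70 / 2
= 35

35


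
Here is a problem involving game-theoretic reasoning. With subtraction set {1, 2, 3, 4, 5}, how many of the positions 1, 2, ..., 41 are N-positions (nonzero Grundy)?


Subtraction set S = {1, 2, 3, 4, 5}, so G(n) = n mod 6.
G(n) = 0 when n is a multiple of 6.
Multiples of 6 in [1, 41]: 6
N-positions (nonzero Grundy) = 41 - 6 = 35

35


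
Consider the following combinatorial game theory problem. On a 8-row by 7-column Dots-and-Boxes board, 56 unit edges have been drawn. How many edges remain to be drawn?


Grid: 8 x 7 boxes, i.e. 9 rows and 8 columns of dots.
Horizontal edges: (rows + 1) * cols = 9 * 7 = 63
Vertical edges: rows * (cols + 1) = 8 * 8 = 64
Total edges: 63 + 64 = 127
Edges drawn: 56
Remaining: 127 - 56 = 71

71


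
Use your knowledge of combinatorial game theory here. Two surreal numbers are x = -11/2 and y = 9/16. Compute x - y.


x = -11/2, y = 9/16
Converting to common denominator: 16
x = -88/16, y = 9/16
x - y = -11/2 - 9/16 = -97/16

-97/16


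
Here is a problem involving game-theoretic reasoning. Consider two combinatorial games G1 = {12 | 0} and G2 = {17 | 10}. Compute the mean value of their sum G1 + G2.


G1 = {12 | 0}, G2 = {17 | 10}
Each is a switch {a | b} with numbers a > b; its mean value is (a + b)/2, and mean value is additive over game sums: m(G1 + G2) = m(G1) + m(G2).
Mean of G1 = (12 + (0))/2 = 12/2 = 6
Mean of G2 = (17 + (10))/2 = 27/2 = 27/2
Mean of G1 + G2 = 6 + 27/2 = 39/2

39/2


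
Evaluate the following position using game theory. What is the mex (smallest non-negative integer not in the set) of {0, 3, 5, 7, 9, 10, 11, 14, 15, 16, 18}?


Set = {0, 3, 5, 7, 9, 10, 11, 14, 15, 16, 18}
0 is in the set.
1 is NOT in the set. This is the mex.
mex = 1

1


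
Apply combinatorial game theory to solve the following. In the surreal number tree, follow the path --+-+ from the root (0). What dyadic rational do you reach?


Sign expansion: --+-+
Rule: track bounds (lo, hi), initially (-inf, +inf). On '+', the current value becomes lo and we move to the simplest number in (value, hi): value + 1 if hi = +inf, otherwise the midpoint (value + hi)/2. On '-', the current value becomes hi and we move to value - 1 if lo = -inf, otherwise the midpoint (lo + value)/2.
Start at 0.
Step 1: sign = -, move left. Bounds: (-inf, 0). Value = -1
Step 2: sign = -, move left. Bounds: (-inf, -1). Value = -2
Step 3: sign = +, move right. Bounds: (-2, -1). Value = -3/2
Step 4: sign = -, move left. Bounds: (-2, -3/2). Value = -7/4
Step 5: sign = +, move right. Bounds: (-7/4, -3/2). Value = -13/8
The surreal number with sign expansion --+-+ is -13/8.

-13/8


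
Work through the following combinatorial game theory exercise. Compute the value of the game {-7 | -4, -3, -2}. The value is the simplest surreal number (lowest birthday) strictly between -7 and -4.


Left options: {-7}, max = -7
Right options: {-4, -3, -2}, min = -4
All options are numbers and max(Left) < min(Right), so by the simplicity theorem the value is the simplest (earliest-born) number strictly between -7 and -4.
Integers -6 through -5 all lie strictly between -7 and -4.
Among integers, the simplest (lowest birthday = smallest |n|; 0 is born on day 0, +-n on day n) is -5.
No non-integer in the interval can be simpler: if x is a non-integer in the interval, then floor(x) or ceil(x) also lies in the interval (the interval contains an integer), and both are proper prefixes of x's sign expansion, i.e. born earlier. So the game value is -5.
Game value = -5

-5


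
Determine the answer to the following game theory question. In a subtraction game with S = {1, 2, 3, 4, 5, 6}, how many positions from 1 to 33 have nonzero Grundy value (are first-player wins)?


Subtraction set S = {1, 2, 3, 4, 5, 6}, so G(n) = n mod 7.
G(n) = 0 when n is a multiple of 7.
Multiples of 7 in [1, 33]: 4
N-positions (nonzero Grundy) = 33 - 4 = 29

29


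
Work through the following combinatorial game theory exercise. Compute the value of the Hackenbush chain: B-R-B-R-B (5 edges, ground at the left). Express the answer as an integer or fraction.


Edges (from ground): B-R-B-R-B
By Berlekamp's sign-expansion rule, a Blue-Red Hackenbush stalk has the value of the surreal number whose sign sequence is the edge sequence with B -> + and R -> -.
Sign sequence: +-+-+
Trace the sign expansion in the surreal number tree, starting from 0:
Edge 1: B (sign +) -> bounds (0, +inf), value = 1
Edge 2: R (sign -) -> bounds (0, 1), value = 1/2
Edge 3: B (sign +) -> bounds (1/2, 1), value = 3/4
Edge 4: R (sign -) -> bounds (1/2, 3/4), value = 5/8
Edge 5: B (sign +) -> bounds (5/8, 3/4), value = 11/16
Game value = 11/16

11/16


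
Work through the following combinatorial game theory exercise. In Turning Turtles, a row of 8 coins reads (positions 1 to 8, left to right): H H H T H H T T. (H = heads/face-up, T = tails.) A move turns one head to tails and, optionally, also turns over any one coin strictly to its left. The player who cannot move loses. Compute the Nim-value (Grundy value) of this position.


Coins: H H H T H H T T
Key fact: a single head at position k behaves exactly like a Nim heap of size k (turning it to T and optionally flipping a coin at j < k corresponds to moving the heap from k to j, or to 0), and heads combine as a disjunctive sum (two heads at the same place would cancel, matching j XOR j = 0). So the Nim-value is the XOR of the 1-indexed positions of the heads.
Face-up positions (1-indexed): [1, 2, 3, 5, 6]
XOR 0 with 1: 0 XOR 1 = 1
XOR 1 with 2: 1 XOR 2 = 3
XOR 3 with 3: 3 XOR 3 = 0
XOR 0 with 5: 0 XOR 5 = 5
XOR 5 with 6: 5 XOR 6 = 3
Nim-value = 3

3


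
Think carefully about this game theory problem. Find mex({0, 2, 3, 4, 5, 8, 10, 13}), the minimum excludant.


Set = {0, 2, 3, 4, 5, 8, 10, 13}
0 is in the set.
1 is NOT in the set. This is the mex.
mex = 1

1


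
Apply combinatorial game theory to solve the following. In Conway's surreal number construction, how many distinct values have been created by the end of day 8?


Day 0: {|} = 0 is born. Count = 1.
Day n: the number of surreal numbers born by day n is 2^(n+1) - 1.
By day 0: 2^1 - 1 = 1
By day 1: 2^2 - 1 = 3
By day 2: 2^3 - 1 = 7
By day 3: 2^4 - 1 = 15
By day 4: 2^5 - 1 = 31
By day 5: 2^6 - 1 = 63
By day 6: 2^7 - 1 = 127
By day 7: 2^8 - 1 = 255
By day 8: 2^9 - 1 = 511
By day 8: 511 surreal numbers.

511


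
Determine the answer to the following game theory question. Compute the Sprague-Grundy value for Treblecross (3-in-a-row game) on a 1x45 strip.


Treblecross: place X on empty cells; 3-in-a-row wins.
Playing within two cells of an existing X lets the opponent win at once, so sensible play treats the cells i-2..i+2 around each X as dead. The player left with no safe cell loses, so this is a normal-play take-away game on strips of safe cells.
Placing X at cell i (0-indexed) of a strip of k safe cells leaves independent strips of sizes max(0, i-2) and max(0, k-i-3). Hence G(k) = mex{ G(max(0,i-2)) XOR G(max(0,k-i-3)) : 0 <= i < k }, with G(0) = 0.
G(1): splits (0,0):0^0=0 -> mex({0}) = 1
G(2): splits (0,0):0^0=0 -> mex({0}) = 1
G(3): splits (0,0):0^0=0 -> mex({0}) = 1
G(4): splits (0,1):0^1=1 (0,0):0^0=0 -> mex({0, 1}) = 2
G(5): splits (0,2):0^1=1 (0,1):0^1=1 (0,0):0^0=0 -> mex({0, 1}) = 2
G(6) = mex({1}) = 0
G(7) = mex({0, 1, 2}) = 3
G(8) = mex({0, 1, 2}) = 3
G(9) = mex({0, 2}) = 1
G(10) = mex({0, 2, 3}) = 1
G(11) = mex({0, 3}) = 1
G(12) = mex({1, 3}) = 0
G(13) = mex({0, 1, 2, 3}) = 4
G(14) = mex({0, 1, 2}) = 3
G(15) = mex({0, 1, 2}) = 3
G(16) = mex({0, 1, 2, 4}) = 3
G(17) = mex({0, 1, 3, 4}) = 2
G(18) = mex({0, 1, 3, 4}) = 2
G(19) = mex({0, 1, 3, 5}) = 2
G(20) = mex({0, 1, 2, 3, 5}) = 4
G(21) = mex({0, 1, 2, 3, 5}) = 4
G(22) = mex({1, 2, 6}) = 0
G(23) = mex({0, 1, 2, 3, 4, 6}) = 5
G(24) = mex({0, 1, 2, 3, 4}) = 5
G(25) = mex({0, 1, 3, 4, 7}) = 2
G(26) = mex({0, 1, 3, 4, 5, 7}) = 2
G(27) = mex({0, 1, 3, 5}) = 2
G(28) = mex({0, 1, 2, 5}) = 3
G(29) = mex({0, 1, 2, 4, 5, 6}) = 3
G(30) = mex({1, 2, 4, 6}) = 0
G(31) = mex({0, 1, 2, 3, 4, 6}) = 5
G(32) = mex({1, 2, 3, 4, 7}) = 0
G(33) = mex({0, 3, 7}) = 1
G(34) = mex({0, 2, 3, 5, 7}) = 1
G(35) = mex({0, 2, 3, 5, 6}) = 1
G(36) = mex({0, 1, 2, 5, 6}) = 3
G(37) = mex({0, 1, 2, 4, 5, 6}) = 3
G(38) = mex({0, 1, 2, 4}) = 3
G(39) = mex({0, 1, 2, 3, 4, 7}) = 5
G(40) = mex({0, 1, 2, 3, 4, 5, 7}) = 6
G(41) = mex({0, 1, 2, 3, 5, 7}) = 4
G(42) = mex({0, 1, 2, 3, 5, 6, 7}) = 4
G(43) = mex({0, 2, 3, 5, 6}) = 1
G(44) = mex({1, 2, 3, 4, 5, 6}) = 0
G(45) = mex({0, 1, 2, 3, 4, 6, 7}) = 5
Therefore G(45) = 5.

5


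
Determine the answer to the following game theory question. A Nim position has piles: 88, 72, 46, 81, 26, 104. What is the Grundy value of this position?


We need the XOR (exclusive or) of all pile sizes.
After XOR-ing pile 1 (size 88): 0 XOR 88 = 88
After XOR-ing pile 2 (size 72): 88 XOR 72 = 16
After XOR-ing pile 3 (size 46): 16 XOR 46 = 62
After XOR-ing pile 4 (size 81): 62 XOR 81 = 111
After XOR-ing pile 5 (size 26): 111 XOR 26 = 117
After XOR-ing pile 6 (size 104): 117 XOR 104 = 29
The Nim-value of this position is 29.

29


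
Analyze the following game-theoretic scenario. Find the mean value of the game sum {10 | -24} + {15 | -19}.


G1 = {10 | -24}, G2 = {15 | -19}
Each is a switch {a | b} with numbers a > b; its mean value is (a + b)/2, and mean value is additive over game sums: m(G1 + G2) = m(G1) + m(G2).
Mean of G1 = (10 + (-24))/2 = -14/2 = -7
Mean of G2 = (15 + (-19))/2 = -4/2 = -2
Mean of G1 + G2 = -7 + -2 = -9

-9


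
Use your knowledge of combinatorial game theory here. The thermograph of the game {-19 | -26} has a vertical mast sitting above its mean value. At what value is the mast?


Game = {-19 | -26}, a switch {a | b} with numbers a > b.
Its thermograph has left wall a - t and right wall b + t, which meet at t = (a - b)/2, where both equal (a + b)/2. So the mast (mean value) is at (a + b)/2.
Mean = (-19 + (-26))/2 = -45/2 = -45/2

-45/2


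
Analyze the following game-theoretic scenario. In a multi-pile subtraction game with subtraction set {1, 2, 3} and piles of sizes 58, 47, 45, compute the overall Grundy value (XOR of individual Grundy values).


Subtraction set: {1, 2, 3}
For this subtraction set, G(n) = n mod 4 (period = max + 1 = 4).
Pile 1 (size 58): G(58) = 58 mod 4 = 2
Pile 2 (size 47): G(47) = 47 mod 4 = 3
Pile 3 (size 45): G(45) = 45 mod 4 = 1
Total Grundy value = XOR of all: 2 XOR 3 XOR 1 = 0

0


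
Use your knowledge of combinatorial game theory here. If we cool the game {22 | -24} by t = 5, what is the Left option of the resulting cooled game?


Original game: {22 | -24} (a switch {a | b} with a > b).
Cooling by t (for t below the temperature (a - b)/2 = 23) taxes each move by t: {a | b} cooled by t is {a - t | b + t}.
Cooling amount: t = 5
Cooled Left option: 22 - 5 = 17
Cooled Right option: -24 + 5 = -19
Cooled game: {17 | -19}
Left option = 17

17


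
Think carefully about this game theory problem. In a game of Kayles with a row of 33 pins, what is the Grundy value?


Kayles: a move removes 1 or 2 adjacent pins from a contiguous row.
Removing pins from a row of k leaves two independent rows (a, b) with a + b = k - 1 (one pin) or a + b = k - 2 (two pins); an end removal gives a = 0.
By Sprague-Grundy, G(k) = mex{ G(a) XOR G(b) } over all these splits. G(0) = 0.
G(1): splits (0,0):0^0=0 -> mex({0}) = 1
G(2): splits (0,1):0^1=1 (0,0):0^0=0 -> mex({0, 1}) = 2
G(3): splits (0,2):0^2=2 (1,1):1^1=0 (0,1):0^1=1 -> mex({0, 1, 2}) = 3
G(4): splits (0,3):0^3=3 (1,2):1^2=3 (0,2):0^2=2 (1,1):1^1=0 -> mex({0, 2, 3}) = 1
G(5): splits (0,4):0^1=1 (1,3):1^3=2 (2,2):2^2=0 (0,3):0^3=3 (1,2):1^2=3 -> mex({0, 1, 2, 3}) = 4
G(6) = mex({0, 1, 2, 4}) = 3
G(7) = mex({0, 1, 3, 4, 5}) = 2
G(8) = mex({0, 2, 3, 5, 6}) = 1
G(9) = mex({0, 1, 2, 3, 6, 7}) = 4
G(10) = mex({0, 1, 3, 4, 5, 7}) = 2
G(11) = mex({0, 1, 2, 3, 4, 5}) = 6
G(12) = mex({0, 1, 2, 3, 5, 6, 7}) = 4
G(13) = mex({0, 2, 3, 4, 6, 7}) = 1
G(14) = mex({0, 1, 4, 5, 6, 7}) = 2
G(15) = mex({0, 1, 2, 3, 4, 5, 6}) = 7
G(16) = mex({0, 2, 3, 5, 6, 7}) = 1
G(17) = mex({0, 1, 2, 3, 5, 6, 7}) = 4
G(18) = mex({0, 1, 2, 4, 5, 6}) = 3
G(19) = mex({0, 1, 3, 4, 5, 7}) = 2
G(20) = mex({0, 2, 3, 4, 5, 6, 7}) = 1
G(21) = mex({0, 1, 2, 3, 5, 6, 7}) = 4
G(22) = mex({0, 1, 2, 3, 4, 5, 7}) = 6
G(23) = mex({0, 1, 2, 3, 4, 5, 6}) = 7
G(24) = mex({0, 1, 2, 3, 5, 6, 7}) = 4
G(25) = mex({0, 2, 3, 4, 6, 7}) = 1
G(26) = mex({0, 1, 3, 4, 5, 6, 7}) = 2
G(27) = mex({0, 1, 2, 3, 4, 5, 6, 7}) = 8
G(28) = mex({0, 1, 2, 3, 4, 6, 7, 8}) = 5
G(29) = mex({0, 1, 2, 3, 5, 6, 7, 8, 9}) = 4
G(30) = mex({0, 1, 2, 3, 4, 5, 6, 9, 10}) = 7
G(31) = mex({0, 1, 3, 4, 5, 7, 10, 11}) = 2
G(32) = mex({0, 2, 3, 4, 5, 6, 7, 9, 11}) = 1
G(33) = mex({0, 1, 2, 3, 4, 5, 6, 7, 9, 12}) = 8
Therefore G(33) = 8.

8


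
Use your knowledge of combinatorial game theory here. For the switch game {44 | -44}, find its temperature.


The game is {44 | -44}, a switch {a | b} with numbers a > b.
Cooling {a | b} by t gives {a - t | b + t}, which stops being hot when a - t = b + t, i.e. at t = (a - b)/2. So the temperature of a switch is (a - b)/2.
Temperature = (Left option - Right option) / 2
= (44 - (-44)) / 2
= 88 / 2
= 44

44


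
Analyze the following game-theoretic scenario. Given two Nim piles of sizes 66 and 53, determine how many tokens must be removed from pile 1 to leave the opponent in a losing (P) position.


Piles: 66 and 53
Current XOR: 66 XOR 53 = 119 (non-zero, so this is an N-position).
To make the XOR zero, we need to find a move that balances the piles.
For pile 1 (size 66): target = 66 XOR 119 = 53
We reduce pile 1 from 66 to 53.
Tokens removed: 66 - 53 = 13
Verification: 53 XOR 53 = 0

13


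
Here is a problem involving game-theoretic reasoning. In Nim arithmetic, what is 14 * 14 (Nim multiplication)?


Nim multiplication is bilinear over XOR: (u XOR v) * w = (u*w) XOR (v*w).
So we split each operand into its bit components and XOR the pairwise Nim products.
14 = 2 + 4 + 8 (as XOR of powers of 2).
14 = 2 + 4 + 8 (as XOR of powers of 2).
Using the standard Nim-product table on single bits:
  2*2 = 3,   2*4 = 8,   2*8 = 12,
  4*4 = 6,   4*8 = 11,  8*8 = 13,
and  1*x = x (identity), k*l = l*k (commutative).
Pairwise Nim products:
  2 * 2 = 3
  2 * 4 = 8
  2 * 8 = 12
  4 * 2 = 8
  4 * 4 = 6
  4 * 8 = 11
  8 * 2 = 12
  8 * 4 = 11
  8 * 8 = 13
XOR them: 3 XOR 8 XOR 12 XOR 8 XOR 6 XOR 11 XOR 12 XOR 11 XOR 13 = 8.
Result: 14 * 14 = 8 (in Nim).

8


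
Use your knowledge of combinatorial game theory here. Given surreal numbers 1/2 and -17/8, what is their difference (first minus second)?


x = 1/2, y = -17/8
Converting to common denominator: 8
x = 4/8, y = -17/8
x - y = 1/2 - -17/8 = 21/8

21/8


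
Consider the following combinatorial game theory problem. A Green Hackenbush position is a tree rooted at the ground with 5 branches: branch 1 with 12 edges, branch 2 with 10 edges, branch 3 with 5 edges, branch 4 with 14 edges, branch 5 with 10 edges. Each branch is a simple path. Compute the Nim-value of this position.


The tree has 5 branches from the ground vertex.
In Green Hackenbush, the Nim-value of a simple path of length k is k.
Branch 1: length 12, Nim-value = 12
Branch 2: length 10, Nim-value = 10
Branch 3: length 5, Nim-value = 5
Branch 4: length 14, Nim-value = 14
Branch 5: length 10, Nim-value = 10
Total Nim-value = XOR of all branch values:
0 XOR 12 = 12
12 XOR 10 = 6
6 XOR 5 = 3
3 XOR 14 = 13
13 XOR 10 = 7
Nim-value of the tree = 7

7


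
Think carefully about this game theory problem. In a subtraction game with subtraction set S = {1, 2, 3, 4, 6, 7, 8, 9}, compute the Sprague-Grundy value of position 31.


The subtraction set is S = {1, 2, 3, 4, 6, 7, 8, 9}.
G(k) = mex{ G(k - s) : s in S, s <= k }. We compute iteratively: G(0) = 0.
G(1) = mex({0}) = 1
G(2) = mex({0, 1}) = 2
G(3) = mex({0, 1, 2}) = 3
G(4) = mex({0, 1, 2, 3}) = 4
G(5) = mex({1, 2, 3, 4}) = 0
G(6) = mex({0, 2, 3, 4}) = 1
G(7) = mex({0, 1, 3, 4}) = 2
G(8) = mex({0, 1, 2, 4}) = 3
G(9) = mex({0, 1, 2, 3}) = 4
G(10) = mex({1, 2, 3, 4}) = 0
G(11) = mex({0, 2, 3, 4}) = 1
G(12) = mex({0, 1, 3, 4}) = 2
G(13) = mex({0, 1, 2, 4}) = 3
Observe that G(5)..G(13) = 0, 1, 2, 3, 4, 0, 1, 2, 3 repeats G(0)..G(8) = 0, 1, 2, 3, 4, 0, 1, 2, 3.
For k >= max(S) = 9, G(k) is determined by the previous 9 values G(k-9)..G(k-1); a window of 9 consecutive values has recurred shifted by 5, so by induction G(k + 5) = G(k) for all k >= 0: the sequence is periodic from the start with period 5.
One period: G(0..4) = 0, 1, 2, 3, 4.
31 mod 5 = 1, so G(31) = G(1) = 1.

1


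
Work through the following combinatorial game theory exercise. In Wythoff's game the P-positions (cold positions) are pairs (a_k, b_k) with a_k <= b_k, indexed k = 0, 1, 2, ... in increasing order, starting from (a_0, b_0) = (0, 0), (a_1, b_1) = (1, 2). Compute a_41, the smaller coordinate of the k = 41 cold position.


By Wythoff's theorem, a_k = floor(k * phi) and b_k = floor(k * phi^2) = a_k + k, where phi = (1 + sqrt(5))/2 is the golden ratio.
phi = (1 + sqrt(5))/2 = 1.618034
k = 41
k * phi = 41 * 1.618034 = 66.339394
a_41 = floor(k * phi) = 66

66


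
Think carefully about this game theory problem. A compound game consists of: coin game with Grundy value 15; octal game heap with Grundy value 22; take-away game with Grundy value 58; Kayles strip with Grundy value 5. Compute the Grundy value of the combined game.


By the Sprague-Grundy theorem, the Grundy value of a sum of games is the XOR of individual Grundy values.
coin game: Grundy value = 15. Running XOR: 0 XOR 15 = 15
octal game heap: Grundy value = 22. Running XOR: 15 XOR 22 = 25
take-away game: Grundy value = 58. Running XOR: 25 XOR 58 = 35
Kayles strip: Grundy value = 5. Running XOR: 35 XOR 5 = 38
The combined Grundy value is 38.

38


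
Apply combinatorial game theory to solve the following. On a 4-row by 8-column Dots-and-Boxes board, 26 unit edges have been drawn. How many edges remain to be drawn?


Grid: 4 x 8 boxes, i.e. 5 rows and 9 columns of dots.
Horizontal edges: (rows + 1) * cols = 5 * 8 = 40
Vertical edges: rows * (cols + 1) = 4 * 9 = 36
Total edges: 40 + 36 = 76
Edges drawn: 26
Remaining: 76 - 26 = 50

50


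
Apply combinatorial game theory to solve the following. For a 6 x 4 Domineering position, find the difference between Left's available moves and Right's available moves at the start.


Board is 6 x 4 (rows x cols).
Left (vertical) placements: (rows-1) * cols = 5 * 4 = 20
Right (horizontal) placements: rows * (cols-1) = 6 * 3 = 18
Advantage = Left - Right = 20 - 18 = 2

2


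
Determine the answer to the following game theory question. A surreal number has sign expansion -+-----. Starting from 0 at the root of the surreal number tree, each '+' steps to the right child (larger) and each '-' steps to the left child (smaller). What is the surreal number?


Sign expansion: -+-----
Rule: track bounds (lo, hi), initially (-inf, +inf). On '+', the current value becomes lo and we move to the simplest number in (value, hi): value + 1 if hi = +inf, otherwise the midpoint (value + hi)/2. On '-', the current value becomes hi and we move to value - 1 if lo = -inf, otherwise the midpoint (lo + value)/2.
Start at 0.
Step 1: sign = -, move left. Bounds: (-inf, 0). Value = -1
Step 2: sign = +, move right. Bounds: (-1, 0). Value = -1/2
Step 3: sign = -, move left. Bounds: (-1, -1/2). Value = -3/4
Step 4: sign = -, move left. Bounds: (-1, -3/4). Value = -7/8
Step 5: sign = -, move left. Bounds: (-1, -7/8). Value = -15/16
Step 6: sign = -, move left. Bounds: (-1, -15/16). Value = -31/32
Step 7: sign = -, move left. Bounds: (-1, -31/32). Value = -63/64
The surreal number with sign expansion -+----- is -63/64.

-63/64


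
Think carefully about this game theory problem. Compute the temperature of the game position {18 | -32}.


The game is {18 | -32}, a switch {a | b} with numbers a > b.
Cooling {a | b} by t gives {a - t | b + t}, which stops being hot when a - t = b + t, i.e. at t = (a - b)/2. So the temperature of a switch is (a - b)/2.
Temperature = (Left option - Right option) / 2
= (18 - (-32)) / 2
= 50 / 2
= 25

25


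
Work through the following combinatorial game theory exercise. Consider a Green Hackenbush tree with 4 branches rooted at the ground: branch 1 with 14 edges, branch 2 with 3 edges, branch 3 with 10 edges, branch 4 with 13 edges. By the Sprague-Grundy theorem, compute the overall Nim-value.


The tree has 4 branches from the ground vertex.
In Green Hackenbush, the Nim-value of a simple path of length k is k.
Branch 1: length 14, Nim-value = 14
Branch 2: length 3, Nim-value = 3
Branch 3: length 10, Nim-value = 10
Branch 4: length 13, Nim-value = 13
Total Nim-value = XOR of all branch values:
0 XOR 14 = 14
14 XOR 3 = 13
13 XOR 10 = 7
7 XOR 13 = 10
Nim-value of the tree = 10

10


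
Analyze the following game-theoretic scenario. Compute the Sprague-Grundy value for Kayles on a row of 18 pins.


Kayles: a move removes 1 or 2 adjacent pins from a contiguous row.
Removing pins from a row of k leaves two independent rows (a, b) with a + b = k - 1 (one pin) or a + b = k - 2 (two pins); an end removal gives a = 0.
By Sprague-Grundy, G(k) = mex{ G(a) XOR G(b) } over all these splits. G(0) = 0.
G(1): splits (0,0):0^0=0 -> mex({0}) = 1
G(2): splits (0,1):0^1=1 (0,0):0^0=0 -> mex({0, 1}) = 2
G(3): splits (0,2):0^2=2 (1,1):1^1=0 (0,1):0^1=1 -> mex({0, 1, 2}) = 3
G(4): splits (0,3):0^3=3 (1,2):1^2=3 (0,2):0^2=2 (1,1):1^1=0 -> mex({0, 2, 3}) = 1
G(5): splits (0,4):0^1=1 (1,3):1^3=2 (2,2):2^2=0 (0,3):0^3=3 (1,2):1^2=3 -> mex({0, 1, 2, 3}) = 4
G(6) = mex({0, 1, 2, 4}) = 3
G(7) = mex({0, 1, 3, 4, 5}) = 2
G(8) = mex({0, 2, 3, 5, 6}) = 1
G(9) = mex({0, 1, 2, 3, 6, 7}) = 4
G(10) = mex({0, 1, 3, 4, 5, 7}) = 2
G(11) = mex({0, 1, 2, 3, 4, 5}) = 6
G(12) = mex({0, 1, 2, 3, 5, 6, 7}) = 4
G(13) = mex({0, 2, 3, 4, 6, 7}) = 1
G(14) = mex({0, 1, 4, 5, 6, 7}) = 2
G(15) = mex({0, 1, 2, 3, 4, 5, 6}) = 7
G(16) = mex({0, 2, 3, 5, 6, 7}) = 1
G(17) = mex({0, 1, 2, 3, 5, 6, 7}) = 4
G(18) = mex({0, 1, 2, 4, 5, 6}) = 3
Therefore G(18) = 3.

3


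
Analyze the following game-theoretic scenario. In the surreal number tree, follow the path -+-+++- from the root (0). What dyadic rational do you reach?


Sign expansion: -+-+++-
Rule: track bounds (lo, hi), initially (-inf, +inf). On '+', the current value becomes lo and we move to the simplest number in (value, hi): value + 1 if hi = +inf, otherwise the midpoint (value + hi)/2. On '-', the current value becomes hi and we move to value - 1 if lo = -inf, otherwise the midpoint (lo + value)/2.
Start at 0.
Step 1: sign = -, move left. Bounds: (-inf, 0). Value = -1
Step 2: sign = +, move right. Bounds: (-1, 0). Value = -1/2
Step 3: sign = -, move left. Bounds: (-1, -1/2). Value = -3/4
Step 4: sign = +, move right. Bounds: (-3/4, -1/2). Value = -5/8
Step 5: sign = +, move right. Bounds: (-5/8, -1/2). Value = -9/16
Step 6: sign = +, move right. Bounds: (-9/16, -1/2). Value = -17/32
Step 7: sign = -, move left. Bounds: (-9/16, -17/32). Value = -35/64
The surreal number with sign expansion -+-+++- is -35/64.

-35/64


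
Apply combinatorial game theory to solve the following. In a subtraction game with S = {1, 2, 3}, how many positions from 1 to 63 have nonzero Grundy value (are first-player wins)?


Subtraction set S = {1, 2, 3}, so G(n) = n mod 4.
G(n) = 0 when n is a multiple of 4.
Multiples of 4 in [1, 63]: 15
N-positions (nonzero Grundy) = 63 - 15 = 48

48


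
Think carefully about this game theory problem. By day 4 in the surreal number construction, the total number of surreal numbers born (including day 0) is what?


Day 0: {|} = 0 is born. Count = 1.
Day n: the number of surreal numbers born by day n is 2^(n+1) - 1.
By day 0: 2^1 - 1 = 1
By day 1: 2^2 - 1 = 3
By day 2: 2^3 - 1 = 7
By day 3: 2^4 - 1 = 15
By day 4: 2^5 - 1 = 31
By day 4: 31 surreal numbers.

31


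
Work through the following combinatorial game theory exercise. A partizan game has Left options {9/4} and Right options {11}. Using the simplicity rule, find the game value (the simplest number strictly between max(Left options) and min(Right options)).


Left options: {9/4}, max = 9/4
Right options: {11}, min = 11
All options are numbers and max(Left) < min(Right), so by the simplicity theorem the value is the simplest (earliest-born) number strictly between 9/4 and 11.
Integers 3 through 10 all lie strictly between 9/4 and 11.
Among integers, the simplest (lowest birthday = smallest |n|; 0 is born on day 0, +-n on day n) is 3.
No non-integer in the interval can be simpler: if x is a non-integer in the interval, then floor(x) or ceil(x) also lies in the interval (the interval contains an integer), and both are proper prefixes of x's sign expansion, i.e. born earlier. So the game value is 3.
Game value = 3

3


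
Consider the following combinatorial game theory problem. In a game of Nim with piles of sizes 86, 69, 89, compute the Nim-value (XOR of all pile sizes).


We need the XOR (exclusive or) of all pile sizes.
After XOR-ing pile 1 (size 86): 0 XOR 86 = 86
After XOR-ing pile 2 (size 69): 86 XOR 69 = 19
After XOR-ing pile 3 (size 89): 19 XOR 89 = 74
The Nim-value of this position is 74.

74


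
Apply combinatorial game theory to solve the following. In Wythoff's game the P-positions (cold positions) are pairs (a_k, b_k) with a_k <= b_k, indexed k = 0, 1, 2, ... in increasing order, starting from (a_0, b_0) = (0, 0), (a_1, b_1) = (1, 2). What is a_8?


By Wythoff's theorem, a_k = floor(k * phi) and b_k = floor(k * phi^2) = a_k + k, where phi = (1 + sqrt(5))/2 is the golden ratio.
phi = (1 + sqrt(5))/2 = 1.618034
k = 8
k * phi = 8 * 1.618034 = 12.944272
a_8 = floor(k * phi) = 12

12


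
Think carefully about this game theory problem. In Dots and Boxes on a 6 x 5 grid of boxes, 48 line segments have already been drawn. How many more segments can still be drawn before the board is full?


Grid: 6 x 5 boxes, i.e. 7 rows and 6 columns of dots.
Horizontal edges: (rows + 1) * cols = 7 * 5 = 35
Vertical edges: rows * (cols + 1) = 6 * 6 = 36
Total edges: 35 + 36 = 71
Edges drawn: 48
Remaining: 71 - 48 = 23

23


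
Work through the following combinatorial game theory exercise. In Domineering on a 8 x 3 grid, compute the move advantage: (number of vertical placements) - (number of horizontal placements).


Board is 8 x 3 (rows x cols).
Left (vertical) placements: (rows-1) * cols = 7 * 3 = 21
Right (horizontal) placements: rows * (cols-1) = 8 * 2 = 16
Advantage = Left - Right = 21 - 16 = 5

5


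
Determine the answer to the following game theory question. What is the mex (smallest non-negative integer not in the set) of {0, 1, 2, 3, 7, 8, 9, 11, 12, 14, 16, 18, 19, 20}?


Set = {0, 1, 2, 3, 7, 8, 9, 11, 12, 14, 16, 18, 19, 20}
0 is in the set.
1 is in the set.
2 is in the set.
3 is in the set.
4 is NOT in the set. This is the mex.
mex = 4

4


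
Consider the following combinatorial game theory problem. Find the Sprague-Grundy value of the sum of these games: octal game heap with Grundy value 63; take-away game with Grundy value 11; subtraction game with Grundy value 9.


By the Sprague-Grundy theorem, the Grundy value of a sum of games is the XOR of individual Grundy values.
octal game heap: Grundy value = 63. Running XOR: 0 XOR 63 = 63
take-away game: Grundy value = 11. Running XOR: 63 XOR 11 = 52
subtraction game: Grundy value = 9. Running XOR: 52 XOR 9 = 61
The combined Grundy value is 61.

61


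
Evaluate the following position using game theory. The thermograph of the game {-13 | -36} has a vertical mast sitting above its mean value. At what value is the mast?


Game = {-13 | -36}, a switch {a | b} with numbers a > b.
Its thermograph has left wall a - t and right wall b + t, which meet at t = (a - b)/2, where both equal (a + b)/2. So the mast (mean value) is at (a + b)/2.
Mean = (-13 + (-36))/2 = -49/2 = -49/2

-49/2


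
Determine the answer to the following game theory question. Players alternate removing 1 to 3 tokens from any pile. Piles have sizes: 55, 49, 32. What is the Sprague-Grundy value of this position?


Subtraction set: {1, 2, 3}
For this subtraction set, G(n) = n mod 4 (period = max + 1 = 4).
Pile 1 (size 55): G(55) = 55 mod 4 = 3
Pile 2 (size 49): G(49) = 49 mod 4 = 1
Pile 3 (size 32): G(32) = 32 mod 4 = 0
Total Grundy value = XOR of all: 3 XOR 1 XOR 0 = 2

2


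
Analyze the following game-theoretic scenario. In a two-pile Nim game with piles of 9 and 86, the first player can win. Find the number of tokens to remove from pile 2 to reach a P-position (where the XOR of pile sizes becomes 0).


Piles: 9 and 86
Current XOR: 9 XOR 86 = 95 (non-zero, so this is an N-position).
To make the XOR zero, we need to find a move that balances the piles.
For pile 2 (size 86): target = 86 XOR 95 = 9
We reduce pile 2 from 86 to 9.
Tokens removed: 86 - 9 = 77
Verification: 9 XOR 9 = 0

77


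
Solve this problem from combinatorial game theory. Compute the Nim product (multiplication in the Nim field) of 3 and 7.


Nim multiplication is bilinear over XOR: (u XOR v) * w = (u*w) XOR (v*w).
So we split each operand into its bit components and XOR the pairwise Nim products.
3 = 1 + 2 (as XOR of powers of 2).
7 = 1 + 2 + 4 (as XOR of powers of 2).
Using the standard Nim-product table on single bits:
  2*2 = 3,   2*4 = 8,   2*8 = 12,
  4*4 = 6,   4*8 = 11,  8*8 = 13,
and  1*x = x (identity), k*l = l*k (commutative).
Pairwise Nim products:
  1 * 1 = 1
  1 * 2 = 2
  1 * 4 = 4
  2 * 1 = 2
  2 * 2 = 3
  2 * 4 = 8
XOR them: 1 XOR 2 XOR 4 XOR 2 XOR 3 XOR 8 = 14.
Result: 3 * 7 = 14 (in Nim).

14


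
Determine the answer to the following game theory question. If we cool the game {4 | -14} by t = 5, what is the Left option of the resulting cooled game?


Original game: {4 | -14} (a switch {a | b} with a > b).
Cooling by t (for t below the temperature (a - b)/2 = 9) taxes each move by t: {a | b} cooled by t is {a - t | b + t}.
Cooling amount: t = 5
Cooled Left option: 4 - 5 = -1
Cooled Right option: -14 + 5 = -9
Cooled game: {-1 | -9}
Left option = -1

-1


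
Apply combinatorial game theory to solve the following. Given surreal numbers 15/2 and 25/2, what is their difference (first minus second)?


x = 15/2, y = 25/2
Converting to common denominator: 2
x = 15/2, y = 25/2
x - y = 15/2 - 25/2 = -5

-5


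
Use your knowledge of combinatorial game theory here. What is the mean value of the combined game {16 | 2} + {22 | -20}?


G1 = {16 | 2}, G2 = {22 | -20}
Each is a switch {a | b} with numbers a > b; its mean value is (a + b)/2, and mean value is additive over game sums: m(G1 + G2) = m(G1) + m(G2).
Mean of G1 = (16 + (2))/2 = 18/2 = 9
Mean of G2 = (22 + (-20))/2 = 2/2 = 1
Mean of G1 + G2 = 9 + 1 = 10

10


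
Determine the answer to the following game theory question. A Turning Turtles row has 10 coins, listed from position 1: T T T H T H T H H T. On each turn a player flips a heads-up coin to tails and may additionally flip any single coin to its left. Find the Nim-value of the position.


Coins: T T T H T H T H H T
Key fact: a single head at position k behaves exactly like a Nim heap of size k (turning it to T and optionally flipping a coin at j < k corresponds to moving the heap from k to j, or to 0), and heads combine as a disjunctive sum (two heads at the same place would cancel, matching j XOR j = 0). So the Nim-value is the XOR of the 1-indexed positions of the heads.
Face-up positions (1-indexed): [4, 6, 8, 9]
XOR 0 with 4: 0 XOR 4 = 4
XOR 4 with 6: 4 XOR 6 = 2
XOR 2 with 8: 2 XOR 8 = 10
XOR 10 with 9: 10 XOR 9 = 3
Nim-value = 3

3


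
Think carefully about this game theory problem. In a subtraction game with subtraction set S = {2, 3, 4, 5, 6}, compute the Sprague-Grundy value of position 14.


The subtraction set is S = {2, 3, 4, 5, 6}.
G(k) = mex{ G(k - s) : s in S, s <= k }. We compute iteratively: G(0) = 0.
G(1) = mex({}) = 0
G(2) = mex({0}) = 1
G(3) = mex({0}) = 1
G(4) = mex({0, 1}) = 2
G(5) = mex({0, 1}) = 2
G(6) = mex({0, 1, 2}) = 3
G(7) = mex({0, 1, 2}) = 3
G(8) = mex({1, 2, 3}) = 0
G(9) = mex({1, 2, 3}) = 0
G(10) = mex({0, 2, 3}) = 1
G(11) = mex({0, 2, 3}) = 1
G(12) = mex({0, 1, 3}) = 2
G(13) = mex({0, 1, 3}) = 2
Observe that G(8)..G(13) = 0, 0, 1, 1, 2, 2 repeats G(0)..G(5) = 0, 0, 1, 1, 2, 2.
For k >= max(S) = 6, G(k) is determined by the previous 6 values G(k-6)..G(k-1); a window of 6 consecutive values has recurred shifted by 8, so by induction G(k + 8) = G(k) for all k >= 0: the sequence is periodic from the start with period 8.
One period: G(0..7) = 0, 0, 1, 1, 2, 2, 3, 3.
14 mod 8 = 6, so G(14) = G(6) = 3.

3


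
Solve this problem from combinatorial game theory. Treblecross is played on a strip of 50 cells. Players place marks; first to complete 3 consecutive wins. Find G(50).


Treblecross: place X on empty cells; 3-in-a-row wins.
Playing within two cells of an existing X lets the opponent win at once, so sensible play treats the cells i-2..i+2 around each X as dead. The player left with no safe cell loses, so this is a normal-play take-away game on strips of safe cells.
Placing X at cell i (0-indexed) of a strip of k safe cells leaves independent strips of sizes max(0, i-2) and max(0, k-i-3). Hence G(k) = mex{ G(max(0,i-2)) XOR G(max(0,k-i-3)) : 0 <= i < k }, with G(0) = 0.
G(1): splits (0,0):0^0=0 -> mex({0}) = 1
G(2): splits (0,0):0^0=0 -> mex({0}) = 1
G(3): splits (0,0):0^0=0 -> mex({0}) = 1
G(4): splits (0,1):0^1=1 (0,0):0^0=0 -> mex({0, 1}) = 2
G(5): splits (0,2):0^1=1 (0,1):0^1=1 (0,0):0^0=0 -> mex({0, 1}) = 2
G(6) = mex({1}) = 0
G(7) = mex({0, 1, 2}) = 3
G(8) = mex({0, 1, 2}) = 3
G(9) = mex({0, 2}) = 1
G(10) = mex({0, 2, 3}) = 1
G(11) = mex({0, 3}) = 1
G(12) = mex({1, 3}) = 0
G(13) = mex({0, 1, 2, 3}) = 4
G(14) = mex({0, 1, 2}) = 3
G(15) = mex({0, 1, 2}) = 3
G(16) = mex({0, 1, 2, 4}) = 3
G(17) = mex({0, 1, 3, 4}) = 2
G(18) = mex({0, 1, 3, 4}) = 2
G(19) = mex({0, 1, 3, 5}) = 2
G(20) = mex({0, 1, 2, 3, 5}) = 4
G(21) = mex({0, 1, 2, 3, 5}) = 4
G(22) = mex({1, 2, 6}) = 0
G(23) = mex({0, 1, 2, 3, 4, 6}) = 5
G(24) = mex({0, 1, 2, 3, 4}) = 5
G(25) = mex({0, 1, 3, 4, 7}) = 2
G(26) = mex({0, 1, 3, 4, 5, 7}) = 2
G(27) = mex({0, 1, 3, 5}) = 2
G(28) = mex({0, 1, 2, 5}) = 3
G(29) = mex({0, 1, 2, 4, 5, 6}) = 3
G(30) = mex({1, 2, 4, 6}) = 0
G(31) = mex({0, 1, 2, 3, 4, 6}) = 5
G(32) = mex({1, 2, 3, 4, 7}) = 0
G(33) = mex({0, 3, 7}) = 1
G(34) = mex({0, 2, 3, 5, 7}) = 1
G(35) = mex({0, 2, 3, 5, 6}) = 1
G(36) = mex({0, 1, 2, 5, 6}) = 3
G(37) = mex({0, 1, 2, 4, 5, 6}) = 3
G(38) = mex({0, 1, 2, 4}) = 3
G(39) = mex({0, 1, 2, 3, 4, 7}) = 5
G(40) = mex({0, 1, 2, 3, 4, 5, 7}) = 6
G(41) = mex({0, 1, 2, 3, 5, 7}) = 4
G(42) = mex({0, 1, 2, 3, 5, 6, 7}) = 4
G(43) = mex({0, 2, 3, 5, 6}) = 1
G(44) = mex({1, 2, 3, 4, 5, 6}) = 0
G(45) = mex({0, 1, 2, 3, 4, 6, 7}) = 5
G(46) = mex({0, 1, 2, 3, 4, 7}) = 5
G(47) = mex({0, 1, 2, 3, 4, 5, 7}) = 6
G(48) = mex({0, 1, 2, 3, 4, 5, 7}) = 6
G(49) = mex({0, 1, 3, 4, 5, 7}) = 2
G(50) = mex({0, 1, 2, 3, 4, 5, 6}) = 7
Therefore G(50) = 7.

7


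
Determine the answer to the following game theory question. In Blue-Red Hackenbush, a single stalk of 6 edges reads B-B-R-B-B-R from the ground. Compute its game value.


Edges (from ground): B-B-R-B-B-R
By Berlekamp's sign-expansion rule, a Blue-Red Hackenbush stalk has the value of the surreal number whose sign sequence is the edge sequence with B -> + and R -> -.
Sign sequence: ++-++-
Trace the sign expansion in the surreal number tree, starting from 0:
Edge 1: B (sign +) -> bounds (0, +inf), value = 1
Edge 2: B (sign +) -> bounds (1, +inf), value = 2
Edge 3: R (sign -) -> bounds (1, 2), value = 3/2
Edge 4: B (sign +) -> bounds (3/2, 2), value = 7/4
Edge 5: B (sign +) -> bounds (7/4, 2), value = 15/8
Edge 6: R (sign -) -> bounds (7/4, 15/8), value = 29/16
Game value = 29/16

29/16


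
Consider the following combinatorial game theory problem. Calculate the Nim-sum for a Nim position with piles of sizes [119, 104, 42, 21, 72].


We need the XOR (exclusive or) of all pile sizes.
After XOR-ing pile 1 (size 119): 0 XOR 119 = 119
After XOR-ing pile 2 (size 104): 119 XOR 104 = 31
After XOR-ing pile 3 (size 42): 31 XOR 42 = 53
After XOR-ing pile 4 (size 21): 53 XOR 21 = 32
After XOR-ing pile 5 (size 72): 32 XOR 72 = 104
The Nim-value of this position is 104.

104


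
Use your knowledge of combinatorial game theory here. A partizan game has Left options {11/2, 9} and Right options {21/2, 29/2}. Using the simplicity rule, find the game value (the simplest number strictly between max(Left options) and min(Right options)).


Left options: {11/2, 9}, max = 9
Right options: {21/2, 29/2}, min = 21/2
All options are numbers and max(Left) < min(Right), so by the simplicity theorem the value is the simplest (earliest-born) number strictly between 9 and 21/2.
The only integer strictly between 9 and 21/2 is 10.
No non-integer in the interval can be simpler: if x is a non-integer in the interval, then floor(x) or ceil(x) also lies in the interval (the interval contains an integer), and both are proper prefixes of x's sign expansion, i.e. born earlier. So the game value is 10.
Game value = 10

10
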